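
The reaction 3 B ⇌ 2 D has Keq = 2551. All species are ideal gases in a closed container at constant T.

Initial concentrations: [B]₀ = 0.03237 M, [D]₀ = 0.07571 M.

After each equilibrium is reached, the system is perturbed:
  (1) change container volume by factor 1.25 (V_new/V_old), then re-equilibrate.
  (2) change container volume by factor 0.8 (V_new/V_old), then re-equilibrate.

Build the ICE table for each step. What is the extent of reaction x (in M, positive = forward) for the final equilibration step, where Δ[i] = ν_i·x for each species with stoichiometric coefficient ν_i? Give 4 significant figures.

Q₀ = 169 vs Keq = 2551 ⇒ Q<K, forward
Step 1:
                    B           D
  init        0.03237     0.07571
  Δ          -0.01793     0.01195
  eq          0.01444     0.08766
  solve Keq expr → x = 0.005976; check Q = 2551
Then change container volume by factor 1.25 (V_new/V_old).
Step 2:
                    B           D
  init        0.01155     0.07013
  Δ        8.2685e-04 -5.5124e-04
  eq          0.01238     0.06958
  solve Keq expr → x = -2.7562e-04; check Q = 2551
Then change container volume by factor 0.8 (V_new/V_old).
Step 3:
                    B           D
  init        0.01548     0.08697
  Δ         -0.001034  6.8904e-04
  eq          0.01444     0.08766
  solve Keq expr → x = 3.4452e-04; check Q = 2551

x = 3.4452e-04 M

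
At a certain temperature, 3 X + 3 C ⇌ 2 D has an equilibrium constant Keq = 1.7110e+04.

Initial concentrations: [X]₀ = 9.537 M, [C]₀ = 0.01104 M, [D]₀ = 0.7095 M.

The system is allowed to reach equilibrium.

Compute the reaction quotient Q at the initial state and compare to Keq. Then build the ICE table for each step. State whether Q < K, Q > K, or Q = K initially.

Q₀ = 431.3 vs Keq = 1.7110e+04 ⇒ Q<K, forward
Step 1:
                   X          C          D
  init         9.537    0.01104     0.7095
  Δ        -0.007785  -0.007785    0.00519
  eq           9.529   0.003255     0.7147
  solve Keq expr → x = 0.002595; check Q = 1.7110e+04

Q₀ = 431.3; Q < K (proceeds forward)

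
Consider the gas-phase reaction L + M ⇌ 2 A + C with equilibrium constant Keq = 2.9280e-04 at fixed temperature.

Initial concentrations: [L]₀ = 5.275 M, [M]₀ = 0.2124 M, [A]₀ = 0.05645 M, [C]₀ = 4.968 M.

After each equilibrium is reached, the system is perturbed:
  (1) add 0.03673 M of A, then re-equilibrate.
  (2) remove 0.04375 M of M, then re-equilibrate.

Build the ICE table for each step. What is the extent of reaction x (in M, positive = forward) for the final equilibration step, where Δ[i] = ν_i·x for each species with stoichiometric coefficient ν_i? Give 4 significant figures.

Q₀ = 0.01413 vs Keq = 2.9280e-04 ⇒ Q>K, reverse
Step 1:
                    L           M           A           C
  init          5.275      0.2124     0.05645       4.968
  Δ           0.02392     0.02392    -0.04784    -0.02392
  eq            5.299      0.2363    0.008612       4.944
  solve Keq expr → x = -0.02392; check Q = 2.9280e-04
Then add 0.03673 M of A.
Step 2:
                    L           M           A           C
  init          5.299      0.2363     0.04534       4.944
  Δ           0.01819     0.01819    -0.03637    -0.01819
  eq            5.317      0.2545    0.008969       4.926
  solve Keq expr → x = -0.01819; check Q = 2.9280e-04
Then remove 0.04375 M of M.
Step 3:
                    L           M           A           C
  init          5.317      0.2108    0.008969       4.926
  Δ        3.9941e-04  3.9941e-04 -7.9882e-04 -3.9941e-04
  eq            5.318      0.2112     0.00817       4.925
  solve Keq expr → x = -3.9941e-04; check Q = 2.9280e-04

x = -3.9941e-04 M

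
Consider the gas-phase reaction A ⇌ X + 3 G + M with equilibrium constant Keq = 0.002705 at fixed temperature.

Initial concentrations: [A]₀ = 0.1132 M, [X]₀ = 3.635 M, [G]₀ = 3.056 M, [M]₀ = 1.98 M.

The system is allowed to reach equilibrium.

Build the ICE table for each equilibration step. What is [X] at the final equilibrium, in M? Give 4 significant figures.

[X]_eq = 2.651 M

Q₀ = 1815 vs Keq = 0.002705 ⇒ Q>K, reverse
Step 1:
                    A           X           G           M
  init         0.1132       3.635       3.056        1.98
  Δ             0.984      -0.984      -2.952      -0.984
  eq            1.097       2.651       0.104       0.996
  solve Keq expr → x = -0.984; check Q = 0.002705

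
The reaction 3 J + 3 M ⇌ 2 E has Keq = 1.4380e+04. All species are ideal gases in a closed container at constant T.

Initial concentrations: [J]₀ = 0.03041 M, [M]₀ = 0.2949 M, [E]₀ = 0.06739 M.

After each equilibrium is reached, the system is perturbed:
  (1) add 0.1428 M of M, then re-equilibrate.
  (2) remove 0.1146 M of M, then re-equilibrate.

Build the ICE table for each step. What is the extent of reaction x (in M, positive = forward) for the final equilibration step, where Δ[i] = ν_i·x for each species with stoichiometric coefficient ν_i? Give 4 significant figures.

x = -0.001765 M

Q₀ = 6297 vs Keq = 1.4380e+04 ⇒ Q<K, forward
Step 1:
                    J           M           E
  init        0.03041      0.2949     0.06739
  Δ         -0.005931   -0.005931    0.003954
  eq          0.02448       0.289     0.07134
  solve Keq expr → x = 0.001977; check Q = 1.4380e+04
Then add 0.1428 M of M.
Step 2:
                    J           M           E
  init        0.02448      0.4318     0.07134
  Δ         -0.007094   -0.007094    0.004729
  eq          0.01739      0.4247     0.07607
  solve Keq expr → x = 0.002365; check Q = 1.4380e+04
Then remove 0.1146 M of M.
Step 3:
                    J           M           E
  init        0.01739      0.3101     0.07607
  Δ          0.005296    0.005296    -0.00353
  eq          0.02268      0.3154     0.07254
  solve Keq expr → x = -0.001765; check Q = 1.4380e+04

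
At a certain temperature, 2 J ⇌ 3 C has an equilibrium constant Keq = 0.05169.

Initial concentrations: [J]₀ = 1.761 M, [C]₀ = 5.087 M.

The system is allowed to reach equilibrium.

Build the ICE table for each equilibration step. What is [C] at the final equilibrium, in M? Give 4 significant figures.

[C]_eq = 1.012 M

Q₀ = 42.45 vs Keq = 0.05169 ⇒ Q>K, reverse
Step 1:
                  J         C
  init        1.761     5.087
  Δ           2.717    -4.075
  eq          4.478     1.012
  solve Keq expr → x = -1.358; check Q = 0.05169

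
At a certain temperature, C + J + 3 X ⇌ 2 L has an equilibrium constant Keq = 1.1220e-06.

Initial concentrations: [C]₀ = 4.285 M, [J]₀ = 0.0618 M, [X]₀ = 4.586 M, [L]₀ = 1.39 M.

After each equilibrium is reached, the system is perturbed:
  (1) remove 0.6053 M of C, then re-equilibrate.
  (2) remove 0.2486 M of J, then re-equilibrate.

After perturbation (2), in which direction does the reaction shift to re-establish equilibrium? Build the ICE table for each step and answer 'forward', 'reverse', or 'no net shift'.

Direction: reverse

Q₀ = 0.07565 vs Keq = 1.1220e-06 ⇒ Q>K, reverse
Step 1:
                    C           J           X           L
  Initial       4.285      0.0618       4.586        1.39
  Change       0.6777      0.6777       2.033      -1.355
  Equil         4.963      0.7395       6.619     0.03456
  solve Keq expr → x = -0.6777; check Q = 1.1220e-06
Then remove 0.6053 M of C.
Step 2:
                    C           J           X           L
  Initial       4.357      0.7395       6.619     0.03456
  Change     0.001063    0.001063    0.003188   -0.002125
  Equil         4.358      0.7406       6.622     0.03243
  solve Keq expr → x = -0.001063; check Q = 1.1220e-06
Then remove 0.2486 M of J.
Step 3:
                    C           J           X           L
  Initial       4.358       0.492       6.622     0.03243
  Change     0.002929    0.002929    0.008787   -0.005858
  Equil         4.361      0.4949       6.631     0.02657
  solve Keq expr → x = -0.002929; check Q = 1.1220e-06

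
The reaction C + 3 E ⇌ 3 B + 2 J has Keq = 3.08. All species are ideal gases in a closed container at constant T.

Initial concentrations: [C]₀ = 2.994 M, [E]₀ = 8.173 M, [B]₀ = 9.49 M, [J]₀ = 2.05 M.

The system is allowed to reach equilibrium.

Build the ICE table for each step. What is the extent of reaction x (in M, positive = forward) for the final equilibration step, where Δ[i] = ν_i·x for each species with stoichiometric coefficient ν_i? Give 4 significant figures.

Q₀ = 2.197 vs Keq = 3.08 ⇒ Q<K, forward
Step 1:
                   C          E          B          J
  init         2.994      8.173       9.49       2.05
  Δ         -0.07903    -0.2371     0.2371     0.1581
  eq           2.915      7.936      9.727      2.208
  solve Keq expr → x = 0.07903; check Q = 3.08

x = 0.07903 M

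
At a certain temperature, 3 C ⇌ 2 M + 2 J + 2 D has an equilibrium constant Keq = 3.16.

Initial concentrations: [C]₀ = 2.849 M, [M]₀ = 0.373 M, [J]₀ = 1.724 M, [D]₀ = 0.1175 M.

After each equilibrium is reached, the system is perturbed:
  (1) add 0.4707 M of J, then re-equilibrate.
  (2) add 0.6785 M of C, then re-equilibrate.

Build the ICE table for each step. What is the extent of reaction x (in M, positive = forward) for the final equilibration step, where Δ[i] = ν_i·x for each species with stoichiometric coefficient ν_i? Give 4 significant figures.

x = 0.08614 M

Q₀ = 2.4688e-04 vs Keq = 3.16 ⇒ Q<K, forward
Step 1:
                    C           M           J           D
  I             2.849       0.373       1.724      0.1175
  C            -1.333      0.8888      0.8888      0.8888
  E             1.516       1.262       2.613       1.006
  solve Keq expr → x = 0.4444; check Q = 3.16
Then add 0.4707 M of J.
Step 2:
                    C           M           J           D
  I             1.516       1.262       3.083       1.006
  C           0.06896    -0.04598    -0.04598    -0.04598
  E             1.585       1.216       3.038      0.9603
  solve Keq expr → x = -0.02299; check Q = 3.16
Then add 0.6785 M of C.
Step 3:
                    C           M           J           D
  I             2.263       1.216       3.038      0.9603
  C           -0.2584      0.1723      0.1723      0.1723
  E             2.005       1.388        3.21       1.133
  solve Keq expr → x = 0.08614; check Q = 3.16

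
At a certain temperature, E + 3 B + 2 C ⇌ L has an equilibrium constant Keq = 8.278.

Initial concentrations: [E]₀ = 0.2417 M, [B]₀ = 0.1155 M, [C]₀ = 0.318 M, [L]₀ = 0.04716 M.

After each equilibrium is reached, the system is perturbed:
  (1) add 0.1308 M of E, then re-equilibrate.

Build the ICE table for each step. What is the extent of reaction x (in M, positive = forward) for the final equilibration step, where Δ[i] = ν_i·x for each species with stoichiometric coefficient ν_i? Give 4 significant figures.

x = 0.001784 M

Q₀ = 1252 vs Keq = 8.278 ⇒ Q>K, reverse
Step 1:
                    E           B           C           L
  Initial      0.2417      0.1155       0.318     0.04716
  Change      0.04185      0.1256     0.08371    -0.04185
  Equil        0.2836      0.2411      0.4017    0.005306
  solve Keq expr → x = -0.04185; check Q = 8.278
Then add 0.1308 M of E.
Step 2:
                    E           B           C           L
  Initial      0.4144      0.2411      0.4017    0.005306
  Change    -0.001784   -0.005351   -0.003568    0.001784
  Equil        0.4126      0.2357      0.3981     0.00709
  solve Keq expr → x = 0.001784; check Q = 8.278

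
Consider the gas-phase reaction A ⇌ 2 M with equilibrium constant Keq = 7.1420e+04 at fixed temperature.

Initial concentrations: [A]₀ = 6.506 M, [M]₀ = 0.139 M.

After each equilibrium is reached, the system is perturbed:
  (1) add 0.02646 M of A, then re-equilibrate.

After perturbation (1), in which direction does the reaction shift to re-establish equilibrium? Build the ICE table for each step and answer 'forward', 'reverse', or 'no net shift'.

Q₀ = 0.00297 vs Keq = 7.1420e+04 ⇒ Q<K, forward
Step 1:
                    A           M
  Initial       6.506       0.139
  Change       -6.504       13.01
  Equil       0.00242       13.15
  solve Keq expr → x = 6.504; check Q = 7.1420e+04
Then add 0.02646 M of A.
Step 2:
                    A           M
  Initial     0.02888       13.15
  Change     -0.02644     0.05288
  Equil      0.002439        13.2
  solve Keq expr → x = 0.02644; check Q = 7.1420e+04

Direction: forward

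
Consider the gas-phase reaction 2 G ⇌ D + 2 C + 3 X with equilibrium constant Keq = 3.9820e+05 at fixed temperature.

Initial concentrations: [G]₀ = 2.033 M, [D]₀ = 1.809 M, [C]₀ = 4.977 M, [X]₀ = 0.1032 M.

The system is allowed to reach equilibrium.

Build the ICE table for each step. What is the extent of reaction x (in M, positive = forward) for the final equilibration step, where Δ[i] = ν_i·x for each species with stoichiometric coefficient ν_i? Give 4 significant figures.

x = 0.9688 M

Q₀ = 0.01192 vs Keq = 3.9820e+05 ⇒ Q<K, forward
Step 1:
                  G         D         C         X
  I           2.033     1.809     4.977    0.1032
  C          -1.938    0.9688     1.938     2.906
  E         0.09536     2.778     6.915      3.01
  solve Keq expr → x = 0.9688; check Q = 3.9820e+05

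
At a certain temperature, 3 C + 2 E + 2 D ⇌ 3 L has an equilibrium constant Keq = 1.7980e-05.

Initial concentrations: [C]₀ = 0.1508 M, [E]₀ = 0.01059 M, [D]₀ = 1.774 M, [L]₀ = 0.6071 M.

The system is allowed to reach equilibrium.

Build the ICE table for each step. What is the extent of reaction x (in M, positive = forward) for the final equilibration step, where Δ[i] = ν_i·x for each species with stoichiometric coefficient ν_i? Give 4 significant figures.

x = -0.1965 M

Q₀ = 1.8487e+05 vs Keq = 1.7980e-05 ⇒ Q>K, reverse
Step 1:
                   C          E          D          L
  I           0.1508    0.01059      1.774     0.6071
  C           0.5894     0.3929     0.3929    -0.5894
  E           0.7402     0.4035      2.167    0.01773
  solve Keq expr → x = -0.1965; check Q = 1.7980e-05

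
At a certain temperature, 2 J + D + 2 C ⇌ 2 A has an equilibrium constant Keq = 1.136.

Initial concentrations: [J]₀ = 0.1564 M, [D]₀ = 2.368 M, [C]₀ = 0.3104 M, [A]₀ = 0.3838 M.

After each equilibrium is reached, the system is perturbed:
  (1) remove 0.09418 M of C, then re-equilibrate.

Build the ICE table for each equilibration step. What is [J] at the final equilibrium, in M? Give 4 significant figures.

Q₀ = 26.39 vs Keq = 1.136 ⇒ Q>K, reverse
Step 1:
                    J           D           C           A
  Initial      0.1564       2.368      0.3104      0.3838
  Change       0.1495     0.07474      0.1495     -0.1495
  Equil        0.3059       2.443      0.4599      0.2343
  solve Keq expr → x = -0.07474; check Q = 1.136
Then remove 0.09418 M of C.
Step 2:
                    J           D           C           A
  Initial      0.3059       2.443      0.3657      0.2343
  Change      0.02204     0.01102     0.02204    -0.02204
  Equil        0.3279       2.454      0.3877      0.2123
  solve Keq expr → x = -0.01102; check Q = 1.136

[J]_eq = 0.3279 M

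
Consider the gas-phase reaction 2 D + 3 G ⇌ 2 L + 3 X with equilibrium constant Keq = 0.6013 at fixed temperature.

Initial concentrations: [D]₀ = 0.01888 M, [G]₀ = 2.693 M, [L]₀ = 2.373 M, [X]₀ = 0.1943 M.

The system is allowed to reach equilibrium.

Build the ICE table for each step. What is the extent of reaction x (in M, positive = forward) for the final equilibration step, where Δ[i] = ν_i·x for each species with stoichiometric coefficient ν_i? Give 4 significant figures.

Q₀ = 5.933 vs Keq = 0.6013 ⇒ Q>K, reverse
Step 1:
                  D         G         L         X
  init      0.01888     2.693     2.373    0.1943
  Δ         0.02366   0.03549  -0.02366  -0.03549
  eq        0.04254     2.728     2.349    0.1588
  solve Keq expr → x = -0.01183; check Q = 0.6013

x = -0.01183 M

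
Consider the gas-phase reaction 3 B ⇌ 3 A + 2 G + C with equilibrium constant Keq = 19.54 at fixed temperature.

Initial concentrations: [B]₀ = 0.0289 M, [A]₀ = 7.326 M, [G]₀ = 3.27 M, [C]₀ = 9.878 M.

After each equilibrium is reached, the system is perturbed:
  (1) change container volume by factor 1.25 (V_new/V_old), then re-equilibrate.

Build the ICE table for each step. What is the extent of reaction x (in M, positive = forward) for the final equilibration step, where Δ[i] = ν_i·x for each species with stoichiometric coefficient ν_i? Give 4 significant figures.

x = 0.06282 M

Q₀ = 1.7206e+09 vs Keq = 19.54 ⇒ Q>K, reverse
Step 1:
                  B         A         G         C
  I          0.0289     7.326      3.27     9.878
  C           3.268    -3.268    -2.178    -1.089
  E           3.297     4.058     1.092     8.789
  solve Keq expr → x = -1.089; check Q = 19.54
Then change container volume by factor 1.25 (V_new/V_old).
Step 2:
                  B         A         G         C
  I           2.637     3.247    0.8733     7.031
  C         -0.1885    0.1885    0.1256   0.06282
  E           2.449     3.435    0.9989     7.094
  solve Keq expr → x = 0.06282; check Q = 19.54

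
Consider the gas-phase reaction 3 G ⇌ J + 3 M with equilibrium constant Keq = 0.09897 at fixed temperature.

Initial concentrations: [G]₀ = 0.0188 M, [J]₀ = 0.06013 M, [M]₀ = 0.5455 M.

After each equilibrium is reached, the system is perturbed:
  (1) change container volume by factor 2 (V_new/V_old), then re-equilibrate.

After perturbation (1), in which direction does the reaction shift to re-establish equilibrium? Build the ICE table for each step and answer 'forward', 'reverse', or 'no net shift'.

Direction: forward

Q₀ = 1469 vs Keq = 0.09897 ⇒ Q>K, reverse
Step 1:
                   G          J          M
  init        0.0188    0.06013     0.5455
  Δ           0.1545   -0.05151    -0.1545
  eq          0.1733   0.008622      0.391
  solve Keq expr → x = -0.05151; check Q = 0.09897
Then change container volume by factor 2 (V_new/V_old).
Step 2:
                   G          J          M
  init       0.08666   0.004311     0.1955
  Δ        -0.006058   0.002019   0.006058
  eq          0.0806   0.006331     0.2015
  solve Keq expr → x = 0.002019; check Q = 0.09897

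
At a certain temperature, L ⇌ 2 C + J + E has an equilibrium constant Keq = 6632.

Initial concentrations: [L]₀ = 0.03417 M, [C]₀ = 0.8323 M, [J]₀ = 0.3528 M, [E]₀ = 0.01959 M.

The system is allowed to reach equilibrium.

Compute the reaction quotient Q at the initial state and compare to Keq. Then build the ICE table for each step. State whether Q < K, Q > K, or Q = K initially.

Q₀ = 0.1401 vs Keq = 6632 ⇒ Q<K, forward
Step 1:
                  L         C         J         E
  Initial   0.03417    0.8323    0.3528   0.01959
  Change   -0.03417   0.06833   0.03417   0.03417
  Equil   2.5443e-06    0.9006     0.387   0.05376
  solve Keq expr → x = 0.03417; check Q = 6632

Q₀ = 0.1401; Q < K (proceeds forward)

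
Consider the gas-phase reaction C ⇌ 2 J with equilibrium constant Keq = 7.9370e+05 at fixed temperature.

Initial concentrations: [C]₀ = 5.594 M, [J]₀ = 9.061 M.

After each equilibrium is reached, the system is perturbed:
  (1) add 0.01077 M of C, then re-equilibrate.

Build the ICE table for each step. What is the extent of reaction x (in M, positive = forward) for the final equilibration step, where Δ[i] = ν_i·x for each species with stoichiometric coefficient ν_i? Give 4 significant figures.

Q₀ = 14.68 vs Keq = 7.9370e+05 ⇒ Q<K, forward
Step 1:
                  C         J
  init        5.594     9.061
  Δ          -5.593     11.19
  eq      5.1654e-04     20.25
  solve Keq expr → x = 5.593; check Q = 7.9370e+05
Then add 0.01077 M of C.
Step 2:
                  C         J
  init      0.01129     20.25
  Δ        -0.01077   0.02154
  eq      5.1764e-04     20.27
  solve Keq expr → x = 0.01077; check Q = 7.9370e+05

x = 0.01077 M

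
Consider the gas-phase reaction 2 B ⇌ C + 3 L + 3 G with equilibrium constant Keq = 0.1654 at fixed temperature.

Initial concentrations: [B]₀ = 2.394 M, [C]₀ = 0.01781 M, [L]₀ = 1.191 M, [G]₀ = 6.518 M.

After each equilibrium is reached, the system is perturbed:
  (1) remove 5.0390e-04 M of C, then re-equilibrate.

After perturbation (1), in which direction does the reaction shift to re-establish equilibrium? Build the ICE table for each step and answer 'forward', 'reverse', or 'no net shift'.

Q₀ = 1.454 vs Keq = 0.1654 ⇒ Q>K, reverse
Step 1:
                    B           C           L           G
  Initial       2.394     0.01781       1.191       6.518
  Change      0.03084    -0.01542    -0.04625    -0.04625
  Equil         2.425    0.002392       1.145       6.472
  solve Keq expr → x = -0.01542; check Q = 0.1654
Then remove 5.0390e-04 M of C.
Step 2:
                    B           C           L           G
  Initial       2.425    0.001888       1.145       6.472
  Change  -9.8227e-04  4.9113e-04    0.001473    0.001473
  Equil         2.424    0.002379       1.146       6.473
  solve Keq expr → x = 4.9113e-04; check Q = 0.1654

Direction: forward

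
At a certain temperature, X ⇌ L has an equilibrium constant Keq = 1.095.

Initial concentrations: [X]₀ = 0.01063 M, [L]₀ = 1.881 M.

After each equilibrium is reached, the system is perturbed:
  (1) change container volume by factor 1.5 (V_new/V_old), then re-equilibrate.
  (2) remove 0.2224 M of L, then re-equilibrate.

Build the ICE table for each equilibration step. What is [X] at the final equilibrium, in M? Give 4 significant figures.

Q₀ = 177 vs Keq = 1.095 ⇒ Q>K, reverse
Step 1:
                   X          L
  Initial    0.01063      1.881
  Change      0.8923    -0.8923
  Equil       0.9029     0.9887
  solve Keq expr → x = -0.8923; check Q = 1.095
Then change container volume by factor 1.5 (V_new/V_old).
Step 2:
                   X          L
  Initial      0.602     0.6591
  Change           0          0
  Equil        0.602     0.6591
  solve Keq expr → x = 0; check Q = 1.095
Then remove 0.2224 M of L.
Step 3:
                   X          L
  Initial      0.602     0.4367
  Change     -0.1062     0.1062
  Equil       0.4958     0.5429
  solve Keq expr → x = 0.1062; check Q = 1.095

[X]_eq = 0.4958 M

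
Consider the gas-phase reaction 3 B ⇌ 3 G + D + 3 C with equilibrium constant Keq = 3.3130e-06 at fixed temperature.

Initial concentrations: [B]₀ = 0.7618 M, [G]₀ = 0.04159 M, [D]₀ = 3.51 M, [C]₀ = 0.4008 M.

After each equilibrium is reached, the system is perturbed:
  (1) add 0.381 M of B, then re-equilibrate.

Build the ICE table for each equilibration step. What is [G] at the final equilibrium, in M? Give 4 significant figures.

[G]_eq = 0.02919 M

Q₀ = 3.6773e-05 vs Keq = 3.3130e-06 ⇒ Q>K, reverse
Step 1:
                  B         G         D         C
  I          0.7618   0.04159      3.51    0.4008
  C         0.02133  -0.02133 -0.007111  -0.02133
  E          0.7831   0.02026     3.503    0.3795
  solve Keq expr → x = -0.007111; check Q = 3.3130e-06
Then add 0.381 M of B.
Step 2:
                  B         G         D         C
  I           1.164   0.02026     3.503    0.3795
  C       -0.008929  0.008929  0.002976  0.008929
  E           1.155   0.02919     3.506    0.3884
  solve Keq expr → x = 0.002976; check Q = 3.3130e-06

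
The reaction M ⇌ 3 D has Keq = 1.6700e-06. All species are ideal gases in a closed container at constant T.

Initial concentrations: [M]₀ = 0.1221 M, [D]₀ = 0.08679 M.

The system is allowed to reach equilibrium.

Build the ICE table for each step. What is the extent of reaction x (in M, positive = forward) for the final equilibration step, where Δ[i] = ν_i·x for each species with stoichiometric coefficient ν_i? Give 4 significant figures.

Q₀ = 0.005354 vs Keq = 1.6700e-06 ⇒ Q>K, reverse
Step 1:
                  M         D
  init       0.1221   0.08679
  Δ         0.02683   -0.0805
  eq         0.1489  0.006289
  solve Keq expr → x = -0.02683; check Q = 1.6700e-06

x = -0.02683 M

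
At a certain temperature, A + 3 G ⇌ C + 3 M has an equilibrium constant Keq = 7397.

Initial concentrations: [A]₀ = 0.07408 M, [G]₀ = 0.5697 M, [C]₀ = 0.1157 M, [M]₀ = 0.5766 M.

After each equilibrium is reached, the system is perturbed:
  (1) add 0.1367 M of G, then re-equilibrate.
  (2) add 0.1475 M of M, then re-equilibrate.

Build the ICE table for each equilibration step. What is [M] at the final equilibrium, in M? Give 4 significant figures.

Q₀ = 1.619 vs Keq = 7397 ⇒ Q<K, forward
Step 1:
                  A         G         C         M
  Initial   0.07408    0.5697    0.1157    0.5766
  Change   -0.07377   -0.2213   0.07377    0.2213
  Equil   3.0775e-04    0.3484    0.1895    0.7979
  solve Keq expr → x = 0.07377; check Q = 7397
Then add 0.1367 M of G.
Step 2:
                  A         G         C         M
  Initial 3.0775e-04    0.4851    0.1895    0.7979
  Change  -1.9297e-04 -5.7890e-04 1.9297e-04 5.7890e-04
  Equil   1.1478e-04    0.4845    0.1897    0.7985
  solve Keq expr → x = 1.9297e-04; check Q = 7397
Then add 0.1475 M of M.
Step 3:
                  A         G         C         M
  Initial 1.1478e-04    0.4845    0.1897     0.946
  Change  7.5598e-05 2.2679e-04 -7.5598e-05 -2.2679e-04
  Equil   1.9038e-04    0.4847    0.1896    0.9458
  solve Keq expr → x = -7.5598e-05; check Q = 7397

[M]_eq = 0.9458 M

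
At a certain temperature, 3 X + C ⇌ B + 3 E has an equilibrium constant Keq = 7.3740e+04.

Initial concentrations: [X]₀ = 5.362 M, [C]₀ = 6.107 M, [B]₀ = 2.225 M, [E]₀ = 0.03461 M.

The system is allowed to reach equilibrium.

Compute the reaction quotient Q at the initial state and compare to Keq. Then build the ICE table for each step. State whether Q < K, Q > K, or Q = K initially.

Q₀ = 9.7978e-08; Q < K (proceeds forward)

Q₀ = 9.7978e-08 vs Keq = 7.3740e+04 ⇒ Q<K, forward
Step 1:
                   X          C          B          E
  Initial      5.362      6.107      2.225    0.03461
  Change       -5.24     -1.747      1.747       5.24
  Equil       0.1219       4.36      3.972      5.275
  solve Keq expr → x = 1.747; check Q = 7.3740e+04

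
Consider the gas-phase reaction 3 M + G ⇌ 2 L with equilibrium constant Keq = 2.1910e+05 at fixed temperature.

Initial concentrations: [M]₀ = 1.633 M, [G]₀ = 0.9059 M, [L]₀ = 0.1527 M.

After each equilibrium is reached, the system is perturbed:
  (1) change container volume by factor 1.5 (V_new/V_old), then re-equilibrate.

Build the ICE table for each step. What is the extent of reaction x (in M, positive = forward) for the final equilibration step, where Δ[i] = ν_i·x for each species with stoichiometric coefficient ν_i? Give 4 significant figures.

x = -0.001782 M

Q₀ = 0.005911 vs Keq = 2.1910e+05 ⇒ Q<K, forward
Step 1:
                    M           G           L
  I             1.633      0.9059      0.1527
  C            -1.607     -0.5355       1.071
  E           0.02643      0.3704       1.224
  solve Keq expr → x = 0.5355; check Q = 2.1910e+05
Then change container volume by factor 1.5 (V_new/V_old).
Step 2:
                    M           G           L
  I           0.01762      0.2469      0.8158
  C          0.005346    0.001782   -0.003564
  E           0.02296      0.2487      0.8123
  solve Keq expr → x = -0.001782; check Q = 2.1910e+05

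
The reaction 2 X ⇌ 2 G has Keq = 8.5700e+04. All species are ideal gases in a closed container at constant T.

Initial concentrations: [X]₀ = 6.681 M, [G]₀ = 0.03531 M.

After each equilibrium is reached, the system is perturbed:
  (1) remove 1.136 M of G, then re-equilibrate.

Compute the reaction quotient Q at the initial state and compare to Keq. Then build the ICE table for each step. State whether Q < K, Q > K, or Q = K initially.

Q₀ = 2.7933e-05; Q < K (proceeds forward)

Q₀ = 2.7933e-05 vs Keq = 8.5700e+04 ⇒ Q<K, forward
Step 1:
                  X         G
  init        6.681   0.03531
  Δ          -6.658     6.658
  eq        0.02286     6.693
  solve Keq expr → x = 3.329; check Q = 8.5700e+04
Then remove 1.136 M of G.
Step 2:
                  X         G
  init      0.02286     5.557
  Δ       -0.003867  0.003867
  eq          0.019     5.561
  solve Keq expr → x = 0.001934; check Q = 8.5700e+04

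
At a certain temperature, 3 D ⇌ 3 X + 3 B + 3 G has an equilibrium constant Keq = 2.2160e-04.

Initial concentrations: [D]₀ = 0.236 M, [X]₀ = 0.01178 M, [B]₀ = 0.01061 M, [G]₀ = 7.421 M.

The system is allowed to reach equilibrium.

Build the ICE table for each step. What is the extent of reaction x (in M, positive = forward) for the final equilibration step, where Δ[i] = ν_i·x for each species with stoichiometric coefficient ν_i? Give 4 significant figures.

x = 0.009913 M

Q₀ = 6.0706e-08 vs Keq = 2.2160e-04 ⇒ Q<K, forward
Step 1:
                    D           X           B           G
  init          0.236     0.01178     0.01061       7.421
  Δ          -0.02974     0.02974     0.02974     0.02974
  eq           0.2063     0.04152     0.04035       7.451
  solve Keq expr → x = 0.009913; check Q = 2.2160e-04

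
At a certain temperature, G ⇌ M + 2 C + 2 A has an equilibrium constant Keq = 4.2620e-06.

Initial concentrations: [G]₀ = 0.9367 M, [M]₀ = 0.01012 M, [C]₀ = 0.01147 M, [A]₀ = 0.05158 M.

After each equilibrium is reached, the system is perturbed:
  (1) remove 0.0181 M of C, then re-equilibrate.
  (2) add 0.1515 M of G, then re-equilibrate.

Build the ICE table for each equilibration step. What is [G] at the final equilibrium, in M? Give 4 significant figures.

[G]_eq = 1.049 M

Q₀ = 3.7815e-09 vs Keq = 4.2620e-06 ⇒ Q<K, forward
Step 1:
                  G         M         C         A
  init       0.9367   0.01012   0.01147   0.05158
  Δ        -0.03368   0.03368   0.06735   0.06735
  eq          0.903    0.0438   0.07882    0.1189
  solve Keq expr → x = 0.03368; check Q = 4.2620e-06
Then remove 0.0181 M of C.
Step 2:
                  G         M         C         A
  init        0.903    0.0438   0.06072    0.1189
  Δ        -0.00447   0.00447  0.008939  0.008939
  eq         0.8986   0.04827   0.06966    0.1279
  solve Keq expr → x = 0.00447; check Q = 4.2620e-06
Then add 0.1515 M of G.
Step 3:
                  G         M         C         A
  init         1.05   0.04827   0.06966    0.1279
  Δ       -0.001435  0.001435   0.00287   0.00287
  eq          1.049    0.0497   0.07253    0.1307
  solve Keq expr → x = 0.001435; check Q = 4.2620e-06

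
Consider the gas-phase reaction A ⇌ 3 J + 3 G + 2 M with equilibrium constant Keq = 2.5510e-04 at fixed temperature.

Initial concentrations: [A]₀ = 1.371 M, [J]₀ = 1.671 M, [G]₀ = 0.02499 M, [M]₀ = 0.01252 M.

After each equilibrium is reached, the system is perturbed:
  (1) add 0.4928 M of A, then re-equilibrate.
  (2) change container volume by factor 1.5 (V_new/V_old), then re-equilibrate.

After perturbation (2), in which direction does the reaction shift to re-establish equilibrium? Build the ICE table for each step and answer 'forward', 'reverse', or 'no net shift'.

Q₀ = 8.3253e-09 vs Keq = 2.5510e-04 ⇒ Q<K, forward
Step 1:
                    A           J           G           M
  I             1.371       1.671     0.02499     0.01252
  C          -0.04793      0.1438      0.1438     0.09586
  E             1.323       1.815      0.1688      0.1084
  solve Keq expr → x = 0.04793; check Q = 2.5510e-04
Then add 0.4928 M of A.
Step 2:
                    A           J           G           M
  I             1.816       1.815      0.1688      0.1084
  C         -0.003402     0.01021     0.01021    0.006804
  E             1.812       1.825       0.179      0.1152
  solve Keq expr → x = 0.003402; check Q = 2.5510e-04
Then change container volume by factor 1.5 (V_new/V_old).
Step 3:
                    A           J           G           M
  I             1.208       1.217      0.1193     0.07679
  C          -0.02704     0.08111     0.08111     0.05407
  E             1.181       1.298      0.2004      0.1309
  solve Keq expr → x = 0.02704; check Q = 2.5510e-04

Direction: forward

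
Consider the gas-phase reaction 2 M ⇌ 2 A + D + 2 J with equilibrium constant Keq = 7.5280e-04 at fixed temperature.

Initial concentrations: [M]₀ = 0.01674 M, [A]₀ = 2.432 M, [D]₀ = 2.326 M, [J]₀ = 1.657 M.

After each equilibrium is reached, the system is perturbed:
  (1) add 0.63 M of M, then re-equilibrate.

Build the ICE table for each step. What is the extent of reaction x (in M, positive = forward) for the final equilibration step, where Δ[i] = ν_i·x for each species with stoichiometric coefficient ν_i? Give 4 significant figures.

x = 0.00771 M

Q₀ = 1.3479e+05 vs Keq = 7.5280e-04 ⇒ Q>K, reverse
Step 1:
                    M           A           D           J
  init        0.01674       2.432       2.326       1.657
  Δ             1.613      -1.613     -0.8064      -1.613
  eq            1.629      0.8193        1.52     0.04427
  solve Keq expr → x = -0.8064; check Q = 7.5280e-04
Then add 0.63 M of M.
Step 2:
                    M           A           D           J
  init          2.259      0.8193        1.52     0.04427
  Δ          -0.01542     0.01542     0.00771     0.01542
  eq            2.244      0.8347       1.527     0.05969
  solve Keq expr → x = 0.00771; check Q = 7.5280e-04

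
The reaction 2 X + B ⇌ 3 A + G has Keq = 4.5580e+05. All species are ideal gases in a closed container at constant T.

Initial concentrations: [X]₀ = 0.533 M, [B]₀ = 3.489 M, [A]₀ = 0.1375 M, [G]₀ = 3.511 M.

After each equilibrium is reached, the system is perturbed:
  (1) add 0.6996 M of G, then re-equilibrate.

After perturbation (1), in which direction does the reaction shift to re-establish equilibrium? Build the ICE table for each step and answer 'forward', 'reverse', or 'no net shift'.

Q₀ = 0.009208 vs Keq = 4.5580e+05 ⇒ Q<K, forward
Step 1:
                    X           B           A           G
  Initial       0.533       3.489      0.1375       3.511
  Change      -0.5316     -0.2658      0.7973      0.2658
  Equil      0.001449       3.223      0.9348       3.777
  solve Keq expr → x = 0.2658; check Q = 4.5580e+05
Then add 0.6996 M of G.
Step 2:
                    X           B           A           G
  Initial    0.001449       3.223      0.9348       4.476
  Change   1.2801e-04  6.4005e-05 -1.9201e-04 -6.4005e-05
  Equil      0.001577       3.223      0.9346       4.476
  solve Keq expr → x = -6.4005e-05; check Q = 4.5580e+05

Direction: reverse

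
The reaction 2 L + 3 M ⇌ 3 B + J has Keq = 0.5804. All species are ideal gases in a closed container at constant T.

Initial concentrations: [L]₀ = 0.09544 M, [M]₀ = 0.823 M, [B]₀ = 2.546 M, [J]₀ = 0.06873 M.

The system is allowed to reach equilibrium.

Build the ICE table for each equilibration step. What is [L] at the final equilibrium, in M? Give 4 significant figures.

Q₀ = 223.4 vs Keq = 0.5804 ⇒ Q>K, reverse
Step 1:
                    L           M           B           J
  I           0.09544       0.823       2.546     0.06873
  C            0.1325      0.1987     -0.1987    -0.06624
  E            0.2279       1.022       2.347    0.002487
  solve Keq expr → x = -0.06624; check Q = 0.5804

[L]_eq = 0.2279 M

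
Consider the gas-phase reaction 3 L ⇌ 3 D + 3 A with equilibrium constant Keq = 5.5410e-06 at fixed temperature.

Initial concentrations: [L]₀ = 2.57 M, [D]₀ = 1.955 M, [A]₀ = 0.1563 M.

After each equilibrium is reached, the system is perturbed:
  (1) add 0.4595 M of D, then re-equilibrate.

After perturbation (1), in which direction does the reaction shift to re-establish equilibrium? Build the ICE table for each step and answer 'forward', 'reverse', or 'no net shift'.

Q₀ = 0.001681 vs Keq = 5.5410e-06 ⇒ Q>K, reverse
Step 1:
                  L         D         A
  I            2.57     1.955    0.1563
  C          0.1301   -0.1301   -0.1301
  E             2.7     1.825   0.02618
  solve Keq expr → x = -0.04337; check Q = 5.5410e-06
Then add 0.4595 M of D.
Step 2:
                  L         D         A
  I             2.7     2.284   0.02618
  C        0.005179 -0.005179 -0.005179
  E           2.705     2.279     0.021
  solve Keq expr → x = -0.001726; check Q = 5.5410e-06

Direction: reverse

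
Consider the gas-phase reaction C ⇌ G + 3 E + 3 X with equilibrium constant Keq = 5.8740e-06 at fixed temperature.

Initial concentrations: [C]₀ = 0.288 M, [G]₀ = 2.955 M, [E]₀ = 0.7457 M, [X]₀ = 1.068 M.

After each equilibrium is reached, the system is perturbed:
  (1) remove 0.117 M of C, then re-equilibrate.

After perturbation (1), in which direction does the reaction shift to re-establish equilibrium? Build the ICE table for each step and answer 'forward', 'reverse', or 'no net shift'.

Direction: reverse

Q₀ = 5.183 vs Keq = 5.8740e-06 ⇒ Q>K, reverse
Step 1:
                   C          G          E          X
  init         0.288      2.955     0.7457      1.068
  Δ           0.2387    -0.2387     -0.716     -0.716
  eq          0.5267      2.716    0.02967      0.352
  solve Keq expr → x = -0.2387; check Q = 5.8740e-06
Then remove 0.117 M of C.
Step 2:
                   C          G          E          X
  init        0.4097      2.716    0.02967      0.352
  Δ       7.3117e-04 -7.3117e-04  -0.002194  -0.002194
  eq          0.4104      2.716    0.02748     0.3498
  solve Keq expr → x = -7.3117e-04; check Q = 5.8740e-06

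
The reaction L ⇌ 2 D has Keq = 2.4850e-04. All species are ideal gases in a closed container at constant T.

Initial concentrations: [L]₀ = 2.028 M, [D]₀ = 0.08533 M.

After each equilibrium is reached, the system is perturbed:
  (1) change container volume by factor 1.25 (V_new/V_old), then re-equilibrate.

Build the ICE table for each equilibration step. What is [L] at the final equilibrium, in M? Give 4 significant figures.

[L]_eq = 1.646 M

Q₀ = 0.00359 vs Keq = 2.4850e-04 ⇒ Q>K, reverse
Step 1:
                    L           D
  init          2.028     0.08533
  Δ           0.03135    -0.06271
  eq            2.059     0.02262
  solve Keq expr → x = -0.03135; check Q = 2.4850e-04
Then change container volume by factor 1.25 (V_new/V_old).
Step 2:
                    L           D
  init          1.647      0.0181
  Δ         -0.001065     0.00213
  eq            1.646     0.02023
  solve Keq expr → x = 0.001065; check Q = 2.4850e-04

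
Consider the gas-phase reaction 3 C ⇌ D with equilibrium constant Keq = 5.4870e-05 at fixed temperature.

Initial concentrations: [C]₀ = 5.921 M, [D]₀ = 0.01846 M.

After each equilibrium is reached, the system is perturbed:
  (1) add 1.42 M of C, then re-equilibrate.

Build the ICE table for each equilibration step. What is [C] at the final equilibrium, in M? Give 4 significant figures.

Q₀ = 8.8930e-05 vs Keq = 5.4870e-05 ⇒ Q>K, reverse
Step 1:
                   C          D
  init         5.921    0.01846
  Δ          0.02085  -0.006949
  eq           5.942    0.01151
  solve Keq expr → x = -0.006949; check Q = 5.4870e-05
Then add 1.42 M of C.
Step 2:
                   C          D
  init         7.362    0.01151
  Δ         -0.03034    0.01011
  eq           7.332    0.02162
  solve Keq expr → x = 0.01011; check Q = 5.4870e-05

[C]_eq = 7.332 M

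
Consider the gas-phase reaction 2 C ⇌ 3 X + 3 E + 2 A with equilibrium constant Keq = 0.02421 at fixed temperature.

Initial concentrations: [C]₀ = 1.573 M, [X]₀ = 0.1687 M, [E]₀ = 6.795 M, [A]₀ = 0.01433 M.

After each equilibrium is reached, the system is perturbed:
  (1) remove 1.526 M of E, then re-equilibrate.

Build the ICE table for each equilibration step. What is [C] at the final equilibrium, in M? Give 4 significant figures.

Q₀ = 1.2501e-04 vs Keq = 0.02421 ⇒ Q<K, forward
Step 1:
                    C           X           E           A
  I             1.573      0.1687       6.795     0.01433
  C          -0.07319      0.1098      0.1098     0.07319
  E               1.5      0.2785       6.905     0.08752
  solve Keq expr → x = 0.03659; check Q = 0.02421
Then remove 1.526 M of E.
Step 2:
                    C           X           E           A
  I               1.5      0.2785       5.379     0.08752
  C          -0.01964     0.02946     0.02946     0.01964
  E              1.48      0.3079       5.408      0.1072
  solve Keq expr → x = 0.009819; check Q = 0.02421

[C]_eq = 1.48 M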